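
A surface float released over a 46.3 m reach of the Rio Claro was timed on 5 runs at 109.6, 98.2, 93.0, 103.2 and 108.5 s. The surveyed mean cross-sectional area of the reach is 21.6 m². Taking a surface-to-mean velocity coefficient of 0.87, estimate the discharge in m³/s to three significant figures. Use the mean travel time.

t̄ = (109.6 + 98.2 + 93.0 + 103.2 + 108.5) / 5 = 102.5 s
v_surface = L / t̄ = 46.3 / 102.5 = 0.4517 m/s
v_mean = 0.87 × 0.4517 = 0.3930 m/s
Q = A × v_mean = 21.6 × 0.3930 = 8.488 m³/s

8.49 m³/s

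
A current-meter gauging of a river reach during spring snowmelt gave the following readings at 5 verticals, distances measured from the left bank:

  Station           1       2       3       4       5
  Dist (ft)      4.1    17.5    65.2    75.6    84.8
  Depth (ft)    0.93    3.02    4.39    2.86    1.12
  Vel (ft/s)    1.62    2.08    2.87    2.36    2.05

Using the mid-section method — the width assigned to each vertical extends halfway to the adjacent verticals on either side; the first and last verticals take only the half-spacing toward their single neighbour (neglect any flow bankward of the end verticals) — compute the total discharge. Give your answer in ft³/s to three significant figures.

645 ft³/s

w_1 = (17.5 − 4.1)/2 = 6.7 ft; q_1 = 1.62 × 0.93 × 6.7 = 10.09 ft³/s
w_2 = (65.2 − 4.1)/2 = 30.55 ft; q_2 = 2.08 × 3.02 × 30.55 = 191.9 ft³/s
w_3 = (75.6 − 17.5)/2 = 29.05 ft; q_3 = 2.87 × 4.39 × 29.05 = 366.0 ft³/s
w_4 = (84.8 − 65.2)/2 = 9.8 ft; q_4 = 2.36 × 2.86 × 9.8 = 66.15 ft³/s
w_5 = (84.8 − 75.6)/2 = 4.6 ft; q_5 = 2.05 × 1.12 × 4.6 = 10.56 ft³/s
Q = Σ qᵢ = 644.7 ft³/s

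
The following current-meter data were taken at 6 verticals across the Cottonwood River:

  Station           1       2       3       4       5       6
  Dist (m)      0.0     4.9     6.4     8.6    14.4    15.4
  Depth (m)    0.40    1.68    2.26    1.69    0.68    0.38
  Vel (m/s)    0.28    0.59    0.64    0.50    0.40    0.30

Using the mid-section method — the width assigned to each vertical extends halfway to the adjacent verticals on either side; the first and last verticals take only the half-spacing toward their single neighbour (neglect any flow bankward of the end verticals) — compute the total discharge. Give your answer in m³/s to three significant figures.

10.5 m³/s

w_1 = (4.9 − 0.0)/2 = 2.45 m; q_1 = 0.28 × 0.40 × 2.45 = 0.2744 m³/s
w_2 = (6.4 − 0.0)/2 = 3.2 m; q_2 = 0.59 × 1.68 × 3.2 = 3.172 m³/s
w_3 = (8.6 − 4.9)/2 = 1.85 m; q_3 = 0.64 × 2.26 × 1.85 = 2.676 m³/s
w_4 = (14.4 − 6.4)/2 = 4 m; q_4 = 0.50 × 1.69 × 4 = 3.380 m³/s
w_5 = (15.4 − 8.6)/2 = 3.4 m; q_5 = 0.40 × 0.68 × 3.4 = 0.9248 m³/s
w_6 = (15.4 − 14.4)/2 = 0.5 m; q_6 = 0.30 × 0.38 × 0.5 = 0.05700 m³/s
Q = Σ qᵢ = 10.48 m³/s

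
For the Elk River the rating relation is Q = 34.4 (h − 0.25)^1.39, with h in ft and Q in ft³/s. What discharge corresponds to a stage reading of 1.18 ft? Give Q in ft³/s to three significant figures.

31.1 ft³/s

Q = 34.4 × (1.18 − 0.25)^1.39 = 34.4 × 0.93^1.39 = 31.10 ft³/s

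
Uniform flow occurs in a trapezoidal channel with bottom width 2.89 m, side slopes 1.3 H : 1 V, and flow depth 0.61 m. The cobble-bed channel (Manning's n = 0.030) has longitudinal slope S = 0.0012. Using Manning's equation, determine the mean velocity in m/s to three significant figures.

A = (b + z·y)·y = (2.89 + 1.3×0.61)×0.61 = 2.247 m²
P = b + 2y√(1+z²) = 2.89 + 2×0.61×√(1+1.3²) = 4.891 m
R = A/P = 2.247/4.891 = 0.4593 m
Q = (1/n)·A·R^(2/3)·S^(1/2) = (1/0.030) × 2.247 × 0.4593^(2/3) × 0.0012^(1/2) = 1.544 m³/s
V = Q/A = 1.544/2.247 = 0.6874 m/s

0.687 m/s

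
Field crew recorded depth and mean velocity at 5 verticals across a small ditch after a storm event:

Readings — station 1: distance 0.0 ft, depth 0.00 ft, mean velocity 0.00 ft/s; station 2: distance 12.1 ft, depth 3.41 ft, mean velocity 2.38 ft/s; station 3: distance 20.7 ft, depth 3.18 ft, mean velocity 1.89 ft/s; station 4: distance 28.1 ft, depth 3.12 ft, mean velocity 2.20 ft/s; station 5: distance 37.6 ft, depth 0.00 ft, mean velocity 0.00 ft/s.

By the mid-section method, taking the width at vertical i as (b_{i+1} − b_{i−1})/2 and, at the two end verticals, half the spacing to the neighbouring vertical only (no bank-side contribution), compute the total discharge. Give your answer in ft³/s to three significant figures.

190 ft³/s

w_2 = (20.7 − 0.0)/2 = 10.35 ft; q_2 = 2.38 × 3.41 × 10.35 = 84.00 ft³/s
w_3 = (28.1 − 12.1)/2 = 8 ft; q_3 = 1.89 × 3.18 × 8 = 48.08 ft³/s
w_4 = (37.6 − 20.7)/2 = 8.45 ft; q_4 = 2.20 × 3.12 × 8.45 = 58.00 ft³/s
Stations 1, 5 contribute zero (depth or velocity is 0).
Q = Σ qᵢ = 190.1 ft³/s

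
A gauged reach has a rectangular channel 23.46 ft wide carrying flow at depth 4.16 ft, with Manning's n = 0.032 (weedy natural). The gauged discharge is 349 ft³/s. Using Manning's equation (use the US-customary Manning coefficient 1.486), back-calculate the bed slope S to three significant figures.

A = b·y = 23.46 × 4.16 = 97.59 ft²
P = b + 2y = 23.46 + 2×4.16 = 31.78 ft
R = A/P = 97.59/31.78 = 3.071 ft
S = (Q·n / (1.486·A·R^(2/3)))² = (349×0.032 / (1.486×97.59×2.113))² = 0.001329

0.00133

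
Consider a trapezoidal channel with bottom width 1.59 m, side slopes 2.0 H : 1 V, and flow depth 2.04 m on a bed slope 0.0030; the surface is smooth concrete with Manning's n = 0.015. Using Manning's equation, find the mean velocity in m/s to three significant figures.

3.84 m/s

A = (b + z·y)·y = (1.59 + 2.0×2.04)×2.04 = 11.57 m²
P = b + 2y√(1+z²) = 1.59 + 2×2.04×√(1+2.0²) = 10.71 m
R = A/P = 11.57/10.71 = 1.080 m
Q = (1/n)·A·R^(2/3)·S^(1/2) = (1/0.015) × 11.57 × 1.080^(2/3) × 0.0030^(1/2) = 44.45 m³/s
V = Q/A = 44.45/11.57 = 3.843 m/s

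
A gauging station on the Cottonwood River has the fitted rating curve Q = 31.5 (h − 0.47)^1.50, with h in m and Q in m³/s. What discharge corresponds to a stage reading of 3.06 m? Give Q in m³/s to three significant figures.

Q = 31.5 × (3.06 − 0.47)^1.50 = 31.5 × 2.59^1.50 = 131.3 m³/s

131 m³/s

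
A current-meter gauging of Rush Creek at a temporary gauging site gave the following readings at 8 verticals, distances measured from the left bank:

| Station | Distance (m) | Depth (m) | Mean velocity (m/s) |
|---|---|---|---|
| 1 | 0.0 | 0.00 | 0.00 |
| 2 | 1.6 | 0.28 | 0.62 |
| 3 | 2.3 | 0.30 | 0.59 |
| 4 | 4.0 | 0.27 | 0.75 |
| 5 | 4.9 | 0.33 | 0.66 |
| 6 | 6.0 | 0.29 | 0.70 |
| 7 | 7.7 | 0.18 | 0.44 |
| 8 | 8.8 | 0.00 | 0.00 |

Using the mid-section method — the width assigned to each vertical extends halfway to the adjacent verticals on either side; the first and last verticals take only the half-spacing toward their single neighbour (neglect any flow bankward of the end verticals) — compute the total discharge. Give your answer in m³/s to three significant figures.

1.29 m³/s

w_2 = (2.3 − 0.0)/2 = 1.15 m; q_2 = 0.62 × 0.28 × 1.15 = 0.1996 m³/s
w_3 = (4.0 − 1.6)/2 = 1.2 m; q_3 = 0.59 × 0.30 × 1.2 = 0.2124 m³/s
w_4 = (4.9 − 2.3)/2 = 1.3 m; q_4 = 0.75 × 0.27 × 1.3 = 0.2633 m³/s
w_5 = (6.0 − 4.0)/2 = 1 m; q_5 = 0.66 × 0.33 × 1 = 0.2178 m³/s
w_6 = (7.7 − 4.9)/2 = 1.4 m; q_6 = 0.70 × 0.29 × 1.4 = 0.2842 m³/s
w_7 = (8.8 − 6.0)/2 = 1.4 m; q_7 = 0.44 × 0.18 × 1.4 = 0.1109 m³/s
Stations 1, 8 contribute zero (depth or velocity is 0).
Q = Σ qᵢ = 1.288 m³/s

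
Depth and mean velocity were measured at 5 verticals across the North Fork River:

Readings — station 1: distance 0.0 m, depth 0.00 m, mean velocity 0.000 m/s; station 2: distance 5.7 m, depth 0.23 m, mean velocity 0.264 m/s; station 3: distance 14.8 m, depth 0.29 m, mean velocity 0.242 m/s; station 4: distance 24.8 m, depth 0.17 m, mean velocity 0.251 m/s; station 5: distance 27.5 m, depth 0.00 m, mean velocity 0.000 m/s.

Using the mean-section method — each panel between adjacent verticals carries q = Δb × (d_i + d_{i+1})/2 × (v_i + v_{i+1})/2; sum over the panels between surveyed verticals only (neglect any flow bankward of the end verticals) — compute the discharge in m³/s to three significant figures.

Panel 1-2: Δb = 5.7 m, d̄ = (0.00+0.23)/2 = 0.115, v̄ = (0.000+0.264)/2 = 0.132 → q = 5.7×0.115×0.132 = 0.08653 m³/s
Panel 2-3: Δb = 9.1 m, d̄ = (0.23+0.29)/2 = 0.26, v̄ = (0.264+0.242)/2 = 0.253 → q = 9.1×0.26×0.253 = 0.5986 m³/s
Panel 3-4: Δb = 10 m, d̄ = (0.29+0.17)/2 = 0.23, v̄ = (0.242+0.251)/2 = 0.2465 → q = 10×0.23×0.2465 = 0.5670 m³/s
Panel 4-5: Δb = 2.7 m, d̄ = (0.17+0.00)/2 = 0.085, v̄ = (0.251+0.000)/2 = 0.1255 → q = 2.7×0.085×0.1255 = 0.02880 m³/s
Q = Σ q = 1.281 m³/s

1.28 m³/s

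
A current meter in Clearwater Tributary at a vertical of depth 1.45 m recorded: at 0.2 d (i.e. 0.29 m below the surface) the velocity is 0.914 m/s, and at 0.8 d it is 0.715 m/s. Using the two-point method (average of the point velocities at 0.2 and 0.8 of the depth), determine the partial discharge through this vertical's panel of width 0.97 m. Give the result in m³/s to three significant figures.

v̄ = (0.914 + 0.715) / 2 = 0.8145 m/s
q = v̄ × d × w = 0.8145 × 1.45 × 0.97 = 1.146 m³/s

1.15 m³/s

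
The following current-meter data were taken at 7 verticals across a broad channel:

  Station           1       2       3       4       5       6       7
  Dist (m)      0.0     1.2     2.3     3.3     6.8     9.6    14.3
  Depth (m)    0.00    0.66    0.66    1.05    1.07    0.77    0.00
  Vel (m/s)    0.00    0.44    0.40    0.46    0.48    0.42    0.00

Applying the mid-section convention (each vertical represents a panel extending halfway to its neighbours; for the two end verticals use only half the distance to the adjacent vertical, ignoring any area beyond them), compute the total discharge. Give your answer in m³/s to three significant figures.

4.53 m³/s

w_2 = (2.3 − 0.0)/2 = 1.15 m; q_2 = 0.44 × 0.66 × 1.15 = 0.3340 m³/s
w_3 = (3.3 − 1.2)/2 = 1.05 m; q_3 = 0.40 × 0.66 × 1.05 = 0.2772 m³/s
w_4 = (6.8 − 2.3)/2 = 2.25 m; q_4 = 0.46 × 1.05 × 2.25 = 1.087 m³/s
w_5 = (9.6 − 3.3)/2 = 3.15 m; q_5 = 0.48 × 1.07 × 3.15 = 1.618 m³/s
w_6 = (14.3 − 6.8)/2 = 3.75 m; q_6 = 0.42 × 0.77 × 3.75 = 1.213 m³/s
Stations 1, 7 contribute zero (depth or velocity is 0).
Q = Σ qᵢ = 4.529 m³/s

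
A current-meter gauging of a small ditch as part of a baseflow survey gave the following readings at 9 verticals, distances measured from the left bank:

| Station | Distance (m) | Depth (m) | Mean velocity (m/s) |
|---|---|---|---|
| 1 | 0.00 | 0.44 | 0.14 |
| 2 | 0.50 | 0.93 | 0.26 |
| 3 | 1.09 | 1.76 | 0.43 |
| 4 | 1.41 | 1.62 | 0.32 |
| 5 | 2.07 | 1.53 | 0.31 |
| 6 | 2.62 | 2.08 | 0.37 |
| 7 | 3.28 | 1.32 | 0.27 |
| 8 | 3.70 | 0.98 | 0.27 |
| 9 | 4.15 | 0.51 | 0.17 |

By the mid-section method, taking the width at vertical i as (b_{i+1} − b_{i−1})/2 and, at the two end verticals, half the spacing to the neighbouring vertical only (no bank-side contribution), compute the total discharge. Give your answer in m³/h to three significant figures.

6570 m³/h

w_1 = (0.50 − 0.00)/2 = 0.25 m; q_1 = 0.14 × 0.44 × 0.25 = 0.01540 m³/s
w_2 = (1.09 − 0.00)/2 = 0.545 m; q_2 = 0.26 × 0.93 × 0.545 = 0.1318 m³/s
w_3 = (1.41 − 0.50)/2 = 0.455 m; q_3 = 0.43 × 1.76 × 0.455 = 0.3443 m³/s
w_4 = (2.07 − 1.09)/2 = 0.49 m; q_4 = 0.32 × 1.62 × 0.49 = 0.2540 m³/s
w_5 = (2.62 − 1.41)/2 = 0.605 m; q_5 = 0.31 × 1.53 × 0.605 = 0.2870 m³/s
w_6 = (3.28 − 2.07)/2 = 0.605 m; q_6 = 0.37 × 2.08 × 0.605 = 0.4656 m³/s
w_7 = (3.70 − 2.62)/2 = 0.54 m; q_7 = 0.27 × 1.32 × 0.54 = 0.1925 m³/s
w_8 = (4.15 − 3.28)/2 = 0.435 m; q_8 = 0.27 × 0.98 × 0.435 = 0.1151 m³/s
w_9 = (4.15 − 3.70)/2 = 0.225 m; q_9 = 0.17 × 0.51 × 0.225 = 0.01951 m³/s
Q = Σ qᵢ = 1.825 m³/s
= 1.825 × 3600 = 6571 m³/h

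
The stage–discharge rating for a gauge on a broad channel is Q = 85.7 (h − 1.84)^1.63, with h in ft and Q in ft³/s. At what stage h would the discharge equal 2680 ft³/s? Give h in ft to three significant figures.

10.1 ft

h − h₀ = (Q/C)^(1/b) = (2680/85.7)^(1/1.63) = 8.266 ft
h = 1.84 + 8.266 = 10.11 ft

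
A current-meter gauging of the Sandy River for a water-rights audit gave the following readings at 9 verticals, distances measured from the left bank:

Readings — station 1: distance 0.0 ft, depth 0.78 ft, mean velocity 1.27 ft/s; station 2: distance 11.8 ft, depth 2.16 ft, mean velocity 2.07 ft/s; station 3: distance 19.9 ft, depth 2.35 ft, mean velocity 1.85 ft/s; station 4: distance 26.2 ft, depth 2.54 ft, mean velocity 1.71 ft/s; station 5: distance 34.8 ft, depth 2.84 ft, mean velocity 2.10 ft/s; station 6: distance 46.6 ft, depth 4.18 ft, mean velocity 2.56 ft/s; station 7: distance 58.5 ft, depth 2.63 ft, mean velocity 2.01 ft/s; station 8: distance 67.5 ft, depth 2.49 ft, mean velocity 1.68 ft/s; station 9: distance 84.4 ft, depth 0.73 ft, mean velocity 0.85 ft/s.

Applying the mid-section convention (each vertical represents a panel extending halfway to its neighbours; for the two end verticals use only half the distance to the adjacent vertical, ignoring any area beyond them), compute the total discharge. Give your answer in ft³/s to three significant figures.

416 ft³/s

w_1 = (11.8 − 0.0)/2 = 5.9 ft; q_1 = 1.27 × 0.78 × 5.9 = 5.845 ft³/s
w_2 = (19.9 − 0.0)/2 = 9.95 ft; q_2 = 2.07 × 2.16 × 9.95 = 44.49 ft³/s
w_3 = (26.2 − 11.8)/2 = 7.2 ft; q_3 = 1.85 × 2.35 × 7.2 = 31.30 ft³/s
w_4 = (34.8 − 19.9)/2 = 7.45 ft; q_4 = 1.71 × 2.54 × 7.45 = 32.36 ft³/s
w_5 = (46.6 − 26.2)/2 = 10.2 ft; q_5 = 2.10 × 2.84 × 10.2 = 60.83 ft³/s
w_6 = (58.5 − 34.8)/2 = 11.85 ft; q_6 = 2.56 × 4.18 × 11.85 = 126.8 ft³/s
w_7 = (67.5 − 46.6)/2 = 10.45 ft; q_7 = 2.01 × 2.63 × 10.45 = 55.24 ft³/s
w_8 = (84.4 − 58.5)/2 = 12.95 ft; q_8 = 1.68 × 2.49 × 12.95 = 54.17 ft³/s
w_9 = (84.4 − 67.5)/2 = 8.45 ft; q_9 = 0.85 × 0.73 × 8.45 = 5.243 ft³/s
Q = Σ qᵢ = 416.3 ft³/s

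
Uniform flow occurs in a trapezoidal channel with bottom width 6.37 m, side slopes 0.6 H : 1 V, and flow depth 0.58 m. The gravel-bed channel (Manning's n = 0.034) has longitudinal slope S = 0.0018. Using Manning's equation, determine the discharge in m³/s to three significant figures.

3.08 m³/s

A = (b + z·y)·y = (6.37 + 0.6×0.58)×0.58 = 3.896 m²
P = b + 2y√(1+z²) = 6.37 + 2×0.58×√(1+0.6²) = 7.723 m
R = A/P = 3.896/7.723 = 0.5045 m
Q = (1/n)·A·R^(2/3)·S^(1/2) = (1/0.034) × 3.896 × 0.5045^(2/3) × 0.0018^(1/2) = 3.081 m³/s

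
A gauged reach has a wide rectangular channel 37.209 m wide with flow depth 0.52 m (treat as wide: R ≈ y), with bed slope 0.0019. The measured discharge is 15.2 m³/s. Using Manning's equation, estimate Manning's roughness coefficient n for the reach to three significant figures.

0.0359

A = b·y = 37.209 × 0.52 = 19.35 m²
Wide channel: R ≈ y = 0.52 m
n = (1/Q)·A·R^(2/3)·S^(1/2) = (1/15.2) × 19.35 × 0.6466 × 0.04359 = 0.03588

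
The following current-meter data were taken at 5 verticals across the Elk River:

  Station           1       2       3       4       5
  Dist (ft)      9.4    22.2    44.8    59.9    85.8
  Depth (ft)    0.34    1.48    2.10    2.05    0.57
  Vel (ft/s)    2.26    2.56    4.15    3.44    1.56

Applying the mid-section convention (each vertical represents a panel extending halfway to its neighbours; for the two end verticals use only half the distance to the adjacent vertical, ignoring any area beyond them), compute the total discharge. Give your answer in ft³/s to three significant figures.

392 ft³/s

w_1 = (22.2 − 9.4)/2 = 6.4 ft; q_1 = 2.26 × 0.34 × 6.4 = 4.918 ft³/s
w_2 = (44.8 − 9.4)/2 = 17.7 ft; q_2 = 2.56 × 1.48 × 17.7 = 67.06 ft³/s
w_3 = (59.9 − 22.2)/2 = 18.85 ft; q_3 = 4.15 × 2.10 × 18.85 = 164.3 ft³/s
w_4 = (85.8 − 44.8)/2 = 20.5 ft; q_4 = 3.44 × 2.05 × 20.5 = 144.6 ft³/s
w_5 = (85.8 − 59.9)/2 = 12.95 ft; q_5 = 1.56 × 0.57 × 12.95 = 11.52 ft³/s
Q = Σ qᵢ = 392.3 ft³/s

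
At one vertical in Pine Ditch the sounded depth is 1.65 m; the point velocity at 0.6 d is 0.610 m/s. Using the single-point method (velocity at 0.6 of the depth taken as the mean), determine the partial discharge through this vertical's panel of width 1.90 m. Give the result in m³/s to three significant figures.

v̄ = v₀.₆ = 0.610 m/s
q = v̄ × d × w = 0.6100 × 1.65 × 1.90 = 1.912 m³/s

1.91 m³/s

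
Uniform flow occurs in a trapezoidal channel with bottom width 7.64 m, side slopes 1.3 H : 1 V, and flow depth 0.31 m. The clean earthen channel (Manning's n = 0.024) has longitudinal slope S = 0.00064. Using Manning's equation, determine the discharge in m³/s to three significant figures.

A = (b + z·y)·y = (7.64 + 1.3×0.31)×0.31 = 2.493 m²
P = b + 2y√(1+z²) = 7.64 + 2×0.31×√(1+1.3²) = 8.657 m
R = A/P = 2.493/8.657 = 0.2880 m
Q = (1/n)·A·R^(2/3)·S^(1/2) = (1/0.024) × 2.493 × 0.2880^(2/3) × 0.00064^(1/2) = 1.146 m³/s

1.15 m³/s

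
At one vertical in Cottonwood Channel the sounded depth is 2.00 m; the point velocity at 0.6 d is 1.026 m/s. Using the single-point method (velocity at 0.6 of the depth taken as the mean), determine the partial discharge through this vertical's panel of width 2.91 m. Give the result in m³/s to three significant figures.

v̄ = v₀.₆ = 1.026 m/s
q = v̄ × d × w = 1.026 × 2.00 × 2.91 = 5.971 m³/s

5.97 m³/s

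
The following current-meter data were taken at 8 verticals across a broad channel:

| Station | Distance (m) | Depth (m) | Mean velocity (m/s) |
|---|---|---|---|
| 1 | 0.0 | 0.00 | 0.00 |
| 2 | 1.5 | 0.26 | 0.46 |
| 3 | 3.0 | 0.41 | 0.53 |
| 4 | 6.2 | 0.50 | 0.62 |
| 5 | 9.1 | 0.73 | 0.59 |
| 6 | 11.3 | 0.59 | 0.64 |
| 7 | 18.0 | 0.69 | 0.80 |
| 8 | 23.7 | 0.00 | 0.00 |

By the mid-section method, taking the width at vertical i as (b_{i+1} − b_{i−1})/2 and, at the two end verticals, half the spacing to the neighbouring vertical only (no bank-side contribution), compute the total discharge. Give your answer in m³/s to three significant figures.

w_2 = (3.0 − 0.0)/2 = 1.5 m; q_2 = 0.46 × 0.26 × 1.5 = 0.1794 m³/s
w_3 = (6.2 − 1.5)/2 = 2.35 m; q_3 = 0.53 × 0.41 × 2.35 = 0.5107 m³/s
w_4 = (9.1 − 3.0)/2 = 3.05 m; q_4 = 0.62 × 0.50 × 3.05 = 0.9455 m³/s
w_5 = (11.3 − 6.2)/2 = 2.55 m; q_5 = 0.59 × 0.73 × 2.55 = 1.098 m³/s
w_6 = (18.0 − 9.1)/2 = 4.45 m; q_6 = 0.64 × 0.59 × 4.45 = 1.680 m³/s
w_7 = (23.7 − 11.3)/2 = 6.2 m; q_7 = 0.80 × 0.69 × 6.2 = 3.422 m³/s
Stations 1, 8 contribute zero (depth or velocity is 0).
Q = Σ qᵢ = 7.837 m³/s

7.84 m³/s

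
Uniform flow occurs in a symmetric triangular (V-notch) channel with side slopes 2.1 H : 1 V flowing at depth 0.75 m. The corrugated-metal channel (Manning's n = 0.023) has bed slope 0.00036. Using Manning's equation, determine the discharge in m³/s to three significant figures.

0.473 m³/s

A = z·y² = 2.1×0.75² = 1.181 m²
P = 2y√(1+z²) = 2×0.75×√(1+2.1²) = 3.489 m
R = A/P = 1.181/3.489 = 0.3386 m
Q = (1/n)·A·R^(2/3)·S^(1/2) = (1/0.023) × 1.181 × 0.3386^(2/3) × 0.00036^(1/2) = 0.4734 m³/s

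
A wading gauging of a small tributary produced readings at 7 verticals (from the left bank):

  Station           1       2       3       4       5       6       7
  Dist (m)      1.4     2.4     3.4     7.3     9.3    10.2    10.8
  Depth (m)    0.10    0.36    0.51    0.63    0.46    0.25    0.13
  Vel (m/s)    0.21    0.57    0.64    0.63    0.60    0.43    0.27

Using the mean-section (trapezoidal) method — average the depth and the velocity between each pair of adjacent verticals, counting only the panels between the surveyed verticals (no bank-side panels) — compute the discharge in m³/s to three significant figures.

2.64 m³/s

Panel 1-2: Δb = 1 m, d̄ = (0.10+0.36)/2 = 0.23, v̄ = (0.21+0.57)/2 = 0.39 → q = 1×0.23×0.39 = 0.08970 m³/s
Panel 2-3: Δb = 1 m, d̄ = (0.36+0.51)/2 = 0.435, v̄ = (0.57+0.64)/2 = 0.605 → q = 1×0.435×0.605 = 0.2632 m³/s
Panel 3-4: Δb = 3.9 m, d̄ = (0.51+0.63)/2 = 0.57, v̄ = (0.64+0.63)/2 = 0.635 → q = 3.9×0.57×0.635 = 1.412 m³/s
Panel 4-5: Δb = 2 m, d̄ = (0.63+0.46)/2 = 0.545, v̄ = (0.63+0.60)/2 = 0.615 → q = 2×0.545×0.615 = 0.6704 m³/s
Panel 5-6: Δb = 0.9 m, d̄ = (0.46+0.25)/2 = 0.355, v̄ = (0.60+0.43)/2 = 0.515 → q = 0.9×0.355×0.515 = 0.1645 m³/s
Panel 6-7: Δb = 0.6 m, d̄ = (0.25+0.13)/2 = 0.19, v̄ = (0.43+0.27)/2 = 0.35 → q = 0.6×0.19×0.35 = 0.03990 m³/s
Q = Σ q = 2.639 m³/s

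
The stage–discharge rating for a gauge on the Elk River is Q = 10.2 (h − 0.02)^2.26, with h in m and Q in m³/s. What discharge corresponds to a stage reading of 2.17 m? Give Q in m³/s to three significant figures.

Q = 10.2 × (2.17 − 0.02)^2.26 = 10.2 × 2.15^2.26 = 57.53 m³/s

57.5 m³/s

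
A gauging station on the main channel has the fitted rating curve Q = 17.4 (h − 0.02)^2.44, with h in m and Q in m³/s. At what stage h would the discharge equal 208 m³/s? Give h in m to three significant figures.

2.78 m

h − h₀ = (Q/C)^(1/b) = (208/17.4)^(1/2.44) = 2.764 m
h = 0.02 + 2.764 = 2.784 m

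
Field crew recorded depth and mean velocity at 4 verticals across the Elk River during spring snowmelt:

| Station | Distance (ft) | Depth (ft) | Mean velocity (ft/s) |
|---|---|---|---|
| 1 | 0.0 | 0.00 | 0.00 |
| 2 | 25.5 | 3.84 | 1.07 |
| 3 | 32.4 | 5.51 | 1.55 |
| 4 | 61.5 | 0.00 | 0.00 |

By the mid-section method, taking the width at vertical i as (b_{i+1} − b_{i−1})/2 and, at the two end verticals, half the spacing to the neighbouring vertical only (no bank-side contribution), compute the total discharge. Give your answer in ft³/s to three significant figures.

w_2 = (32.4 − 0.0)/2 = 16.2 ft; q_2 = 1.07 × 3.84 × 16.2 = 66.56 ft³/s
w_3 = (61.5 − 25.5)/2 = 18 ft; q_3 = 1.55 × 5.51 × 18 = 153.7 ft³/s
Stations 1, 4 contribute zero (depth or velocity is 0).
Q = Σ qᵢ = 220.3 ft³/s

220 ft³/s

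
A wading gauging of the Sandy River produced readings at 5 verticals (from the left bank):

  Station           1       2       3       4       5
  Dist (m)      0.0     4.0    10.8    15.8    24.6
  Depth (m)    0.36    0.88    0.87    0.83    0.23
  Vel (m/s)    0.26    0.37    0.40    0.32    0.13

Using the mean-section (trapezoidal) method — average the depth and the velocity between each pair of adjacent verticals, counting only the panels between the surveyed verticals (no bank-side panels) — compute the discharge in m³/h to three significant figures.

20300 m³/h

Panel 1-2: Δb = 4 m, d̄ = (0.36+0.88)/2 = 0.62, v̄ = (0.26+0.37)/2 = 0.315 → q = 4×0.62×0.315 = 0.7812 m³/s
Panel 2-3: Δb = 6.8 m, d̄ = (0.88+0.87)/2 = 0.875, v̄ = (0.37+0.40)/2 = 0.385 → q = 6.8×0.875×0.385 = 2.291 m³/s
Panel 3-4: Δb = 5 m, d̄ = (0.87+0.83)/2 = 0.85, v̄ = (0.40+0.32)/2 = 0.36 → q = 5×0.85×0.36 = 1.530 m³/s
Panel 4-5: Δb = 8.8 m, d̄ = (0.83+0.23)/2 = 0.53, v̄ = (0.32+0.13)/2 = 0.225 → q = 8.8×0.53×0.225 = 1.049 m³/s
Q = Σ q = 5.651 m³/s
= 5.651 × 3600 = 20340 m³/h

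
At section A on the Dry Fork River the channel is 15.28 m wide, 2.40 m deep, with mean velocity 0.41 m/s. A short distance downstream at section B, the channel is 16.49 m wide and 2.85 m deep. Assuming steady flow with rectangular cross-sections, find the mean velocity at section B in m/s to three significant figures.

Q = A₁V₁ = (15.28×2.40) × 0.41 = 15.04 m³/s
A₂ = 16.49 × 2.85 = 47.00 m²
V₂ = Q/A₂ = 15.04/47.00 = 0.3199 m/s

0.320 m/s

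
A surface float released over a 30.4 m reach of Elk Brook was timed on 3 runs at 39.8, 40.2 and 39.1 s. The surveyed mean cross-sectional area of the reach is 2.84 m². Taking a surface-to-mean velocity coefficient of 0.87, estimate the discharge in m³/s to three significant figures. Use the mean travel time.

1.89 m³/s

t̄ = (39.8 + 40.2 + 39.1) / 3 = 39.7 s
v_surface = L / t̄ = 30.4 / 39.7 = 0.7657 m/s
v_mean = 0.87 × 0.7657 = 0.6662 m/s
Q = A × v_mean = 2.84 × 0.6662 = 1.892 m³/s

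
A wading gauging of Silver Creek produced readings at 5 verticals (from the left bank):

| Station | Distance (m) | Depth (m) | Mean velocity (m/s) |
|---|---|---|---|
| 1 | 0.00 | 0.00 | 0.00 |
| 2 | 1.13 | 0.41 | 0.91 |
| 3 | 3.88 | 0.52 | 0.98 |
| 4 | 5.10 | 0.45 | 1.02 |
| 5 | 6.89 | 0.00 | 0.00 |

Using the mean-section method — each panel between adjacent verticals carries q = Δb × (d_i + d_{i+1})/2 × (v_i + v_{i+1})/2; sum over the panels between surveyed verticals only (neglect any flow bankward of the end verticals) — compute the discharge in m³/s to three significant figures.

Panel 1-2: Δb = 1.13 m, d̄ = (0.00+0.41)/2 = 0.205, v̄ = (0.00+0.91)/2 = 0.455 → q = 1.13×0.205×0.455 = 0.1054 m³/s
Panel 2-3: Δb = 2.75 m, d̄ = (0.41+0.52)/2 = 0.465, v̄ = (0.91+0.98)/2 = 0.945 → q = 2.75×0.465×0.945 = 1.208 m³/s
Panel 3-4: Δb = 1.22 m, d̄ = (0.52+0.45)/2 = 0.485, v̄ = (0.98+1.02)/2 = 1 → q = 1.22×0.485×1 = 0.5917 m³/s
Panel 4-5: Δb = 1.79 m, d̄ = (0.45+0.00)/2 = 0.225, v̄ = (1.02+0.00)/2 = 0.51 → q = 1.79×0.225×0.51 = 0.2054 m³/s
Q = Σ q = 2.111 m³/s

2.11 m³/s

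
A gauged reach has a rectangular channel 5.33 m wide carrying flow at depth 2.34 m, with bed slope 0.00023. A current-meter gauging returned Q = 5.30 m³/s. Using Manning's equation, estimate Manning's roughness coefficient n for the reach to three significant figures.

0.0413

A = b·y = 5.33 × 2.34 = 12.47 m²
P = b + 2y = 5.33 + 2×2.34 = 10.01 m
R = A/P = 12.47/10.01 = 1.246 m
n = (1/Q)·A·R^(2/3)·S^(1/2) = (1/5.30) × 12.47 × 1.158 × 0.01517 = 0.04132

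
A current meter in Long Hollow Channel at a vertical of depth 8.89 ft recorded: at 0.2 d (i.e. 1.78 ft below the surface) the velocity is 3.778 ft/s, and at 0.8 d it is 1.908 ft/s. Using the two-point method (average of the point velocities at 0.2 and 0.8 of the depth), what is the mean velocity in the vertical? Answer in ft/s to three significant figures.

2.84 ft/s

v̄ = (3.778 + 1.908) / 2 = 2.843 ft/s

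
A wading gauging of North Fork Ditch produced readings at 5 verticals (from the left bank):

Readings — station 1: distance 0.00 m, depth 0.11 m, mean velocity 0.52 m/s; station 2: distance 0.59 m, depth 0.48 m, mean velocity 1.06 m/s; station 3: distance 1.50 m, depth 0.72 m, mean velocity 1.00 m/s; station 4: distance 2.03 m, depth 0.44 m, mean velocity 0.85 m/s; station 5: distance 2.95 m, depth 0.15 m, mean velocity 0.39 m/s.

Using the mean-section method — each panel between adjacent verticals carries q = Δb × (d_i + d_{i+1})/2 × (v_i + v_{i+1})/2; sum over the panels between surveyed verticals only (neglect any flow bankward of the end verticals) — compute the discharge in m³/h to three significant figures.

4150 m³/h

Panel 1-2: Δb = 0.59 m, d̄ = (0.11+0.48)/2 = 0.295, v̄ = (0.52+1.06)/2 = 0.79 → q = 0.59×0.295×0.79 = 0.1375 m³/s
Panel 2-3: Δb = 0.91 m, d̄ = (0.48+0.72)/2 = 0.6, v̄ = (1.06+1.00)/2 = 1.03 → q = 0.91×0.6×1.03 = 0.5624 m³/s
Panel 3-4: Δb = 0.53 m, d̄ = (0.72+0.44)/2 = 0.58, v̄ = (1.00+0.85)/2 = 0.925 → q = 0.53×0.58×0.925 = 0.2843 m³/s
Panel 4-5: Δb = 0.92 m, d̄ = (0.44+0.15)/2 = 0.295, v̄ = (0.85+0.39)/2 = 0.62 → q = 0.92×0.295×0.62 = 0.1683 m³/s
Q = Σ q = 1.152 m³/s
= 1.152 × 3600 = 4149 m³/h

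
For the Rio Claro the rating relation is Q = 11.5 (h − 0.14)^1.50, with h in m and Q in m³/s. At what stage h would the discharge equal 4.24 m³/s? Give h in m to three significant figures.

h − h₀ = (Q/C)^(1/b) = (4.24/11.5)^(1/1.50) = 0.5142 m
h = 0.14 + 0.5142 = 0.6542 m

0.654 m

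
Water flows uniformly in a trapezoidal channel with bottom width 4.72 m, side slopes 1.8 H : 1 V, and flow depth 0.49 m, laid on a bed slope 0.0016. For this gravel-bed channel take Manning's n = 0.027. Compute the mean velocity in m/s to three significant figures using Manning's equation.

A = (b + z·y)·y = (4.72 + 1.8×0.49)×0.49 = 2.745 m²
P = b + 2y√(1+z²) = 4.72 + 2×0.49×√(1+1.8²) = 6.738 m
R = A/P = 2.745/6.738 = 0.4074 m
Q = (1/n)·A·R^(2/3)·S^(1/2) = (1/0.027) × 2.745 × 0.4074^(2/3) × 0.0016^(1/2) = 2.235 m³/s
V = Q/A = 2.235/2.745 = 0.8141 m/s

0.814 m/s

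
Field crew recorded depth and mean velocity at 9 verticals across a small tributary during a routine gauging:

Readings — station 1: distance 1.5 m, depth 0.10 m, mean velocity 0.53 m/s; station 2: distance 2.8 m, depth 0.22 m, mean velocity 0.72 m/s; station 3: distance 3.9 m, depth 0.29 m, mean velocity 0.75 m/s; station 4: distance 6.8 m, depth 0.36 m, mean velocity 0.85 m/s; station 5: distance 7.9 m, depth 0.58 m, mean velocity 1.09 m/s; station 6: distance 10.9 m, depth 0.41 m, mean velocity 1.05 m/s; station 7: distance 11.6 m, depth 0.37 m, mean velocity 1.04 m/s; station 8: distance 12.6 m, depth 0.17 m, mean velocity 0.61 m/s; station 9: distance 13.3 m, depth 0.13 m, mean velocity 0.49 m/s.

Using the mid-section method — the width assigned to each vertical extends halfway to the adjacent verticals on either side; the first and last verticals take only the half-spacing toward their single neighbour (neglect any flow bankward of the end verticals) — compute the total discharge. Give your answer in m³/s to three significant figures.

w_1 = (2.8 − 1.5)/2 = 0.65 m; q_1 = 0.53 × 0.10 × 0.65 = 0.03445 m³/s
w_2 = (3.9 − 1.5)/2 = 1.2 m; q_2 = 0.72 × 0.22 × 1.2 = 0.1901 m³/s
w_3 = (6.8 − 2.8)/2 = 2 m; q_3 = 0.75 × 0.29 × 2 = 0.4350 m³/s
w_4 = (7.9 − 3.9)/2 = 2 m; q_4 = 0.85 × 0.36 × 2 = 0.6120 m³/s
w_5 = (10.9 − 6.8)/2 = 2.05 m; q_5 = 1.09 × 0.58 × 2.05 = 1.296 m³/s
w_6 = (11.6 − 7.9)/2 = 1.85 m; q_6 = 1.05 × 0.41 × 1.85 = 0.7964 m³/s
w_7 = (12.6 − 10.9)/2 = 0.85 m; q_7 = 1.04 × 0.37 × 0.85 = 0.3271 m³/s
w_8 = (13.3 − 11.6)/2 = 0.85 m; q_8 = 0.61 × 0.17 × 0.85 = 0.08815 m³/s
w_9 = (13.3 − 12.6)/2 = 0.35 m; q_9 = 0.49 × 0.13 × 0.35 = 0.02230 m³/s
Q = Σ qᵢ = 3.801 m³/s

3.80 m³/s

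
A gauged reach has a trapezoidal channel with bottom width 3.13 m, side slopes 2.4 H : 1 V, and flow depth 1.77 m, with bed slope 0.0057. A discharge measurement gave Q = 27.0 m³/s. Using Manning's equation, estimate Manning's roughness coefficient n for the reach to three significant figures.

0.0379

A = (b + z·y)·y = (3.13 + 2.4×1.77)×1.77 = 13.06 m²
P = b + 2y√(1+z²) = 3.13 + 2×1.77×√(1+2.4²) = 12.33 m
R = A/P = 13.06/12.33 = 1.059 m
n = (1/Q)·A·R^(2/3)·S^(1/2) = (1/27.0) × 13.06 × 1.039 × 0.07550 = 0.03793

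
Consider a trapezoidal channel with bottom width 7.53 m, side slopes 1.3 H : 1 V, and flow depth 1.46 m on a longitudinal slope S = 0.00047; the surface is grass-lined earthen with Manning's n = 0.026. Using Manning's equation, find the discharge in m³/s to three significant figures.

A = (b + z·y)·y = (7.53 + 1.3×1.46)×1.46 = 13.76 m²
P = b + 2y√(1+z²) = 7.53 + 2×1.46×√(1+1.3²) = 12.32 m
R = A/P = 13.76/12.32 = 1.117 m
Q = (1/n)·A·R^(2/3)·S^(1/2) = (1/0.026) × 13.76 × 1.117^(2/3) × 0.00047^(1/2) = 12.36 m³/s

12.4 m³/s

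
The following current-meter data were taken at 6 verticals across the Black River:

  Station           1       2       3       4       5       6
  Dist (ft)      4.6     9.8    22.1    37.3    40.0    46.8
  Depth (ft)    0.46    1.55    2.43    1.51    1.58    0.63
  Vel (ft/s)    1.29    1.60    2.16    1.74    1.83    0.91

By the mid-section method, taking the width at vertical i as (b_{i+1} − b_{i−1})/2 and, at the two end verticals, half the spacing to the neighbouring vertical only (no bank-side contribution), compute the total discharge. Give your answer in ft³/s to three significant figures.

135 ft³/s

w_1 = (9.8 − 4.6)/2 = 2.6 ft; q_1 = 1.29 × 0.46 × 2.6 = 1.543 ft³/s
w_2 = (22.1 − 4.6)/2 = 8.75 ft; q_2 = 1.60 × 1.55 × 8.75 = 21.70 ft³/s
w_3 = (37.3 − 9.8)/2 = 13.75 ft; q_3 = 2.16 × 2.43 × 13.75 = 72.17 ft³/s
w_4 = (40.0 − 22.1)/2 = 8.95 ft; q_4 = 1.74 × 1.51 × 8.95 = 23.52 ft³/s
w_5 = (46.8 − 37.3)/2 = 4.75 ft; q_5 = 1.83 × 1.58 × 4.75 = 13.73 ft³/s
w_6 = (46.8 − 40.0)/2 = 3.4 ft; q_6 = 0.91 × 0.63 × 3.4 = 1.949 ft³/s
Q = Σ qᵢ = 134.6 ft³/s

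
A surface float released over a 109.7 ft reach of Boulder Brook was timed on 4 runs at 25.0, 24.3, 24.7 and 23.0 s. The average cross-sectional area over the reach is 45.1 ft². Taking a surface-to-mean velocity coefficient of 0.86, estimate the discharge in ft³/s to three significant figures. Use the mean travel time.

175 ft³/s

t̄ = (25.0 + 24.3 + 24.7 + 23.0) / 4 = 24.25 s
v_surface = L / t̄ = 109.7 / 24.25 = 4.524 ft/s
v_mean = 0.86 × 4.524 = 3.890 ft/s
Q = A × v_mean = 45.1 × 3.890 = 175.5 ft³/s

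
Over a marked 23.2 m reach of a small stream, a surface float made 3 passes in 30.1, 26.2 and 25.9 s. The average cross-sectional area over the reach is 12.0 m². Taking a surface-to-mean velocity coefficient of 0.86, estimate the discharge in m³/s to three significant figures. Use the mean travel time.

8.74 m³/s

t̄ = (30.1 + 26.2 + 25.9) / 3 = 27.4 s
v_surface = L / t̄ = 23.2 / 27.4 = 0.8467 m/s
v_mean = 0.86 × 0.8467 = 0.7282 m/s
Q = A × v_mean = 12.0 × 0.7282 = 8.738 m³/s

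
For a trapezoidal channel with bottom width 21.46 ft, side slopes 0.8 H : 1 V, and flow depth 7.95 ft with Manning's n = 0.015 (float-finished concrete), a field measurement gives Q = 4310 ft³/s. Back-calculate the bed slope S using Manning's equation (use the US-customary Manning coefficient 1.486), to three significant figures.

A = (b + z·y)·y = (21.46 + 0.8×7.95)×7.95 = 221.2 ft²
P = b + 2y√(1+z²) = 21.46 + 2×7.95×√(1+0.8²) = 41.82 ft
R = A/P = 221.2/41.82 = 5.288 ft
S = (Q·n / (1.486·A·R^(2/3)))² = (4310×0.015 / (1.486×221.2×3.035))² = 0.004200

0.00420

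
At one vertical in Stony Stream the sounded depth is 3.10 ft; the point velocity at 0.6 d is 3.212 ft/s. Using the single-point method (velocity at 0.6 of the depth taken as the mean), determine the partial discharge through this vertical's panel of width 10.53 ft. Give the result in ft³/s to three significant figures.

v̄ = v₀.₆ = 3.212 ft/s
q = v̄ × d × w = 3.212 × 3.10 × 10.53 = 104.8 ft³/s

105 ft³/s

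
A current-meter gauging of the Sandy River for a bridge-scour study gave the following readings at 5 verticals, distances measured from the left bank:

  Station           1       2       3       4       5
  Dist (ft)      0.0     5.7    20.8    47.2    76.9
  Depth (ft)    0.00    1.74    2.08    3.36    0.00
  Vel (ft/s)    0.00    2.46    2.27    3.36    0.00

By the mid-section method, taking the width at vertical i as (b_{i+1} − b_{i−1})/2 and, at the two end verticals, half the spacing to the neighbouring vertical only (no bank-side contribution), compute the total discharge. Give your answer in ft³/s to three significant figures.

459 ft³/s

w_2 = (20.8 − 0.0)/2 = 10.4 ft; q_2 = 2.46 × 1.74 × 10.4 = 44.52 ft³/s
w_3 = (47.2 − 5.7)/2 = 20.75 ft; q_3 = 2.27 × 2.08 × 20.75 = 97.97 ft³/s
w_4 = (76.9 − 20.8)/2 = 28.05 ft; q_4 = 3.36 × 3.36 × 28.05 = 316.7 ft³/s
Stations 1, 5 contribute zero (depth or velocity is 0).
Q = Σ qᵢ = 459.2 ft³/s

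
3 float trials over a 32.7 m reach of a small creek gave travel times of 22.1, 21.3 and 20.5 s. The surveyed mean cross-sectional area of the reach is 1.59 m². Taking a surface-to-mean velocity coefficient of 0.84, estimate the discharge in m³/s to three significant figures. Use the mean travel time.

2.05 m³/s

t̄ = (22.1 + 21.3 + 20.5) / 3 = 21.3 s
v_surface = L / t̄ = 32.7 / 21.3 = 1.535 m/s
v_mean = 0.84 × 1.535 = 1.290 m/s
Q = A × v_mean = 1.59 × 1.290 = 2.050 m³/s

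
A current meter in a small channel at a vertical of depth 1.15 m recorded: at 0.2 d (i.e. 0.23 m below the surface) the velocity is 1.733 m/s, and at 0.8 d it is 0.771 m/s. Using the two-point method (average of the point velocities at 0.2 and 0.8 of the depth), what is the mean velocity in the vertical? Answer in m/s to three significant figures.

v̄ = (1.733 + 0.771) / 2 = 1.252 m/s

1.25 m/s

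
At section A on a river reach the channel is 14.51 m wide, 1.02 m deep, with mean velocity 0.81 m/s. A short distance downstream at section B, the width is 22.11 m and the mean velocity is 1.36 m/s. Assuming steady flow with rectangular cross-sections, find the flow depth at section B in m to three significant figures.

Q = A₁V₁ = (14.51×1.02) × 0.81 = 11.99 m³/s
d₂ = Q/(b₂ V₂) = 11.99/(22.11×1.36) = 0.3987 m

0.399 m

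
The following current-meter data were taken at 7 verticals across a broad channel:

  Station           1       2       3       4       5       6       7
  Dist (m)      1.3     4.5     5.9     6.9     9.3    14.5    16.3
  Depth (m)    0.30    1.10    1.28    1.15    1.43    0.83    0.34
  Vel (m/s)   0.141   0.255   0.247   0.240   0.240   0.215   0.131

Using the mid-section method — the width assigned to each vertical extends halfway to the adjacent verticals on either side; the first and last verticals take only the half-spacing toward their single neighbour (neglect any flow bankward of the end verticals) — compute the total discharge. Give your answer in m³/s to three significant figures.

w_1 = (4.5 − 1.3)/2 = 1.6 m; q_1 = 0.141 × 0.30 × 1.6 = 0.06768 m³/s
w_2 = (5.9 − 1.3)/2 = 2.3 m; q_2 = 0.255 × 1.10 × 2.3 = 0.6452 m³/s
w_3 = (6.9 − 4.5)/2 = 1.2 m; q_3 = 0.247 × 1.28 × 1.2 = 0.3794 m³/s
w_4 = (9.3 − 5.9)/2 = 1.7 m; q_4 = 0.240 × 1.15 × 1.7 = 0.4692 m³/s
w_5 = (14.5 − 6.9)/2 = 3.8 m; q_5 = 0.240 × 1.43 × 3.8 = 1.304 m³/s
w_6 = (16.3 − 9.3)/2 = 3.5 m; q_6 = 0.215 × 0.83 × 3.5 = 0.6246 m³/s
w_7 = (16.3 − 14.5)/2 = 0.9 m; q_7 = 0.131 × 0.34 × 0.9 = 0.04009 m³/s
Q = Σ qᵢ = 3.530 m³/s

3.53 m³/s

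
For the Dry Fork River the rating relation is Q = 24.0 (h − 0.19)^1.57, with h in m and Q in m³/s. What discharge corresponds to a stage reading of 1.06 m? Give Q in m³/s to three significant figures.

Q = 24.0 × (1.06 − 0.19)^1.57 = 24.0 × 0.87^1.57 = 19.29 m³/s

19.3 m³/s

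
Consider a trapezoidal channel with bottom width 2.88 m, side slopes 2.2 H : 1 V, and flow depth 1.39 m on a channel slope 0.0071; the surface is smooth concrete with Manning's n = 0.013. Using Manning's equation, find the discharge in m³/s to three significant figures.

48.4 m³/s

A = (b + z·y)·y = (2.88 + 2.2×1.39)×1.39 = 8.254 m²
P = b + 2y√(1+z²) = 2.88 + 2×1.39×√(1+2.2²) = 9.598 m
R = A/P = 8.254/9.598 = 0.8599 m
Q = (1/n)·A·R^(2/3)·S^(1/2) = (1/0.013) × 8.254 × 0.8599^(2/3) × 0.0071^(1/2) = 48.38 m³/s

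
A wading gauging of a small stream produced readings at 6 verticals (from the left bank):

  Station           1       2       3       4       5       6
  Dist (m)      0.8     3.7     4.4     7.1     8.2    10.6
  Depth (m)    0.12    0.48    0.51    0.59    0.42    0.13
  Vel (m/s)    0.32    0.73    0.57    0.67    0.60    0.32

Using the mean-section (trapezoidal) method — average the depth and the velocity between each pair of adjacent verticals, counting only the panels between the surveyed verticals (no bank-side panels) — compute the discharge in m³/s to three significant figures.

Panel 1-2: Δb = 2.9 m, d̄ = (0.12+0.48)/2 = 0.3, v̄ = (0.32+0.73)/2 = 0.525 → q = 2.9×0.3×0.525 = 0.4568 m³/s
Panel 2-3: Δb = 0.7 m, d̄ = (0.48+0.51)/2 = 0.495, v̄ = (0.73+0.57)/2 = 0.65 → q = 0.7×0.495×0.65 = 0.2252 m³/s
Panel 3-4: Δb = 2.7 m, d̄ = (0.51+0.59)/2 = 0.55, v̄ = (0.57+0.67)/2 = 0.62 → q = 2.7×0.55×0.62 = 0.9207 m³/s
Panel 4-5: Δb = 1.1 m, d̄ = (0.59+0.42)/2 = 0.505, v̄ = (0.67+0.60)/2 = 0.635 → q = 1.1×0.505×0.635 = 0.3527 m³/s
Panel 5-6: Δb = 2.4 m, d̄ = (0.42+0.13)/2 = 0.275, v̄ = (0.60+0.32)/2 = 0.46 → q = 2.4×0.275×0.46 = 0.3036 m³/s
Q = Σ q = 2.259 m³/s

2.26 m³/s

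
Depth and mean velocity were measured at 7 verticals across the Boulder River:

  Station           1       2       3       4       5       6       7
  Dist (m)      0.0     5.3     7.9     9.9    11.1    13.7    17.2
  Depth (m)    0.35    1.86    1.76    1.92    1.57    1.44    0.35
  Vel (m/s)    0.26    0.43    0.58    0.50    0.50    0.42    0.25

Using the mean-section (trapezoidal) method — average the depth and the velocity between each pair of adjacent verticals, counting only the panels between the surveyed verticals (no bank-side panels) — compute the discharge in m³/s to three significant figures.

Panel 1-2: Δb = 5.3 m, d̄ = (0.35+1.86)/2 = 1.105, v̄ = (0.26+0.43)/2 = 0.345 → q = 5.3×1.105×0.345 = 2.020 m³/s
Panel 2-3: Δb = 2.6 m, d̄ = (1.86+1.76)/2 = 1.81, v̄ = (0.43+0.58)/2 = 0.505 → q = 2.6×1.81×0.505 = 2.377 m³/s
Panel 3-4: Δb = 2 m, d̄ = (1.76+1.92)/2 = 1.84, v̄ = (0.58+0.50)/2 = 0.54 → q = 2×1.84×0.54 = 1.987 m³/s
Panel 4-5: Δb = 1.2 m, d̄ = (1.92+1.57)/2 = 1.745, v̄ = (0.50+0.50)/2 = 0.5 → q = 1.2×1.745×0.5 = 1.047 m³/s
Panel 5-6: Δb = 2.6 m, d̄ = (1.57+1.44)/2 = 1.505, v̄ = (0.50+0.42)/2 = 0.46 → q = 2.6×1.505×0.46 = 1.800 m³/s
Panel 6-7: Δb = 3.5 m, d̄ = (1.44+0.35)/2 = 0.895, v̄ = (0.42+0.25)/2 = 0.335 → q = 3.5×0.895×0.335 = 1.049 m³/s
Q = Σ q = 10.28 m³/s

10.3 m³/s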